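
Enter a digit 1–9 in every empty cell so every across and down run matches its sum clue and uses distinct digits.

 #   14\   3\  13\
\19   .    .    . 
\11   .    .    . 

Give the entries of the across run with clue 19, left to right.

8, 2, 9

3 in 2 cells must be {1,2}.
The 19 across and the 3 down share only 2, so R1C2 = 2.
R2C2 = 3 − 2 = 1 completes the 3 down.
Nothing is forced directly, so branch on R2C1, whose candidates are 6 or 8. If R2C1 = 8: then R1C1 would have to be in {8,9} for the 19 across but in {6} for the 14 down — contradiction. So R2C1 = 6.
R1C1 = 14 − 6 = 8 completes the 14 down.
R1C3 = 19 − 10 = 9 completes the 19 across.
R2C3 = 11 − 7 = 4 completes the 11 across.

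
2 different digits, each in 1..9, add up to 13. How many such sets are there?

2 distinct digits from 1–9 sum between 3 and 17.
Enumerating: {4,9}, {5,8}, {6,7}.

3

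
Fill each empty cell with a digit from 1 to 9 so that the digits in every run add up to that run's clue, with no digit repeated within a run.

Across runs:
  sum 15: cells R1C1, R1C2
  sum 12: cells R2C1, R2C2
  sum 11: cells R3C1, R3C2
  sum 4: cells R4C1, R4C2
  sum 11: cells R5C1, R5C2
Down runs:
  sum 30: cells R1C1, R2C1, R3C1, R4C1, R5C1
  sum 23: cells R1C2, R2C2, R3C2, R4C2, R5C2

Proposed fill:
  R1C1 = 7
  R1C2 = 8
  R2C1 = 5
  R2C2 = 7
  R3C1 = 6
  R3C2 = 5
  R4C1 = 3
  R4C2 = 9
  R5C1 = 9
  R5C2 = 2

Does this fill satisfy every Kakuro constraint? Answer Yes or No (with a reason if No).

No — the down run R1C2–R5C2 sums to 31, not 23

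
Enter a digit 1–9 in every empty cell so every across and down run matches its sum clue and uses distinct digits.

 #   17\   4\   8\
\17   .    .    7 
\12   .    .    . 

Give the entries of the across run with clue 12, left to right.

17 in 2 cells must be {8,9}; 4 in 2 cells must be {1,3}.
Given what's placed, R1C2 must be 1 to fit the 17 across and 4 down.
R2C2 = 4 − 1 = 3 completes the 4 down.
R2C3 = 8 − 7 = 1 completes the 8 down.
R1C1 = 17 − 8 = 9 completes the 17 across.
R2C1 = 12 − 4 = 8 completes the 12 across.

8, 3, 1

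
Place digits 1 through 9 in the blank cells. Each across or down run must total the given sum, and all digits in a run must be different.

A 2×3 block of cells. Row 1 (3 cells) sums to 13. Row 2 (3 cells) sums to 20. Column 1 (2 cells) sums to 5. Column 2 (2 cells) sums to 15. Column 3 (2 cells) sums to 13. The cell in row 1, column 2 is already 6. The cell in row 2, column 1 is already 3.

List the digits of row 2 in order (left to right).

(1,1) = 5 − 3 = 2 completes the 5 down.
(1,3) = 13 − 8 = 5 completes the 13 across.
(2,2) = 15 − 6 = 9 completes the 15 down.
(2,3) = 20 − 12 = 8 completes the 20 across.

3 9 8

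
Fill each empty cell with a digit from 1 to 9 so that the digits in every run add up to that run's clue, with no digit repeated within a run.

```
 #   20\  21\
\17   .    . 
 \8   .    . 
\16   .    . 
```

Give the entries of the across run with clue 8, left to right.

3 5

17 in 2 cells must be {8,9}; 16 in 2 cells must be {7,9}.
Nothing is forced directly, so branch on R3C1, whose candidates are 7 or 9. If R3C1 = 7: that forces R2C1 = 5, after which R2C2 would have to be in {3} for the 8 across but in {4,5,6,7,8,9} for the 21 down — contradiction. So R3C1 = 9.
Given what's placed, R1C1 must be 8 to fit the 17 across and 20 down.
R1C2 = 17 − 8 = 9 completes the 17 across.
R2C1 = 20 − 17 = 3 completes the 20 down.
R2C2 = 8 − 3 = 5 completes the 8 across.
R3C2 = 16 − 9 = 7 completes the 16 across.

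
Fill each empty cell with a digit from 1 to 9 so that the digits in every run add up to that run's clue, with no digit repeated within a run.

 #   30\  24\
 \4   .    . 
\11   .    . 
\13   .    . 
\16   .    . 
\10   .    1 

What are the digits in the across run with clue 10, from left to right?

9 1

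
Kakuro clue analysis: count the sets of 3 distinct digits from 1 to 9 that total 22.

2

3 distinct digits from 1–9 sum between 6 and 24.
Enumerating: {5,8,9}, {6,7,9}.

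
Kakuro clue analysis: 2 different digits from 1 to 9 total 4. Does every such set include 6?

No

The only way to make 4 from 2 distinct digits is {1,3}, which does not contain 6.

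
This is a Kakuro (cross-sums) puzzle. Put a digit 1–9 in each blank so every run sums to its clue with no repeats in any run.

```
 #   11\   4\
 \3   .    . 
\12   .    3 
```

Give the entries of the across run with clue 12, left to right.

9 3

3 in 2 cells must be {1,2}; 4 in 2 cells must be {1,3}.
Intersecting the 3 across with the 11 down forces R1C1 = 2.
R1C2 = 3 − 2 = 1 completes the 3 across.
R2C1 = 12 − 3 = 9 completes the 12 across.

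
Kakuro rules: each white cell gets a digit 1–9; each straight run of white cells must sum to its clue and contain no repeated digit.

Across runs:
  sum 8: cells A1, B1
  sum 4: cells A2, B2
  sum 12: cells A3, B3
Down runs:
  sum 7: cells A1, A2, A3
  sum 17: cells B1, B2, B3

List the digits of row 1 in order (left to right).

4 in 2 cells must be {1,3}; 7 in 3 cells must be {1,2,4}.
The 4 across and the 7 down share only 1, so A2 = 1.
B2 = 4 − 1 = 3 completes the 4 across.
Given what's placed, A3 must be 4 to fit the 12 across and 7 down.
B3 = 12 − 4 = 8 completes the 12 across.
A1 = 7 − 5 = 2 completes the 7 down.
B1 = 8 − 2 = 6 completes the 8 across.

2, 6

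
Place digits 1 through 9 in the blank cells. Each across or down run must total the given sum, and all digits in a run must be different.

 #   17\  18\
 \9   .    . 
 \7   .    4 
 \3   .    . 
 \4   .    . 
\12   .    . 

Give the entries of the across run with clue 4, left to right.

1 3

3 in 2 cells must be {1,2}; 4 in 2 cells must be {1,3}.
R2C1 = 7 − 4 = 3 completes the 7 across.
Given what's placed, R4C1 must be 1 to fit the 4 across and 17 down.
R4C2 = 4 − 1 = 3 completes the 4 across.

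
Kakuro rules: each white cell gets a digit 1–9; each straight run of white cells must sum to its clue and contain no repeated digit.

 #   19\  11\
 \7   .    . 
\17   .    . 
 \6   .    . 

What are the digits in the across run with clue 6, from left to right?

4 2

17 in 2 cells must be {8,9}.
The 17 across and the 11 down share only 8, so R2C2 = 8.
R2C1 = 17 − 8 = 9 completes the 17 across.
Nothing is forced directly, so branch on R1C2, whose candidates are 1 or 2. If R1C2 = 2: then R1C1 would have to be in {5} for the 7 across but in {2,3,4,6,7,8} for the 19 down — contradiction. So R1C2 = 1.
R1C1 = 7 − 1 = 6 completes the 7 across.
R3C1 = 19 − 15 = 4 completes the 19 down.
R3C2 = 6 − 4 = 2 completes the 6 across.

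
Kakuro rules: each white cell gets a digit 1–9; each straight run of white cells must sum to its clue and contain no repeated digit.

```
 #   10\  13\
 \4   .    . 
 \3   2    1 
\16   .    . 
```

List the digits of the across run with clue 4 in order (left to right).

1 3

4 in 2 cells must be {1,3}; 3 in 2 cells must be {1,2}; 16 in 2 cells must be {7,9}.
Given what's placed, R1C2 must be 3 to fit the 4 across and 13 down.
Given what's placed, R3C1 must be 7 to fit the 16 across and 10 down.
R3C2 = 16 − 7 = 9 completes the 16 across.
R1C1 = 4 − 3 = 1 completes the 4 across.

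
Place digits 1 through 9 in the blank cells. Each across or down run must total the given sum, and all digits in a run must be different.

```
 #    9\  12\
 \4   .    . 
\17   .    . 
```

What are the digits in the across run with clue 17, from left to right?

4 in 2 cells must be {1,3}; 17 in 2 cells must be {8,9}.
The 4 across and the 12 down share only 3, so R1C2 = 3.
The 17 across and the 9 down share only 8, so R2C1 = 8.
R2C2 = 17 − 8 = 9 completes the 17 across.
R1C1 = 4 − 3 = 1 completes the 4 across.

8 9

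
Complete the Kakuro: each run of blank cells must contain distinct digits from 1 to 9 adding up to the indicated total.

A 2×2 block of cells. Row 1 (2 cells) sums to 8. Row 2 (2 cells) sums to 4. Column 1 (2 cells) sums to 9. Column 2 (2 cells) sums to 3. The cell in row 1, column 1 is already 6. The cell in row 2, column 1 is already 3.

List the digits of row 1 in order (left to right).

6 2

4 in 2 cells must be {1,3}; 3 in 2 cells must be {1,2}.
(1,2) = 8 − 6 = 2 completes the 8 across.
(2,2) = 4 − 3 = 1 completes the 4 across.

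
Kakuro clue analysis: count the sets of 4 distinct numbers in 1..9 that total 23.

9

4 distinct digits from 1–9 sum between 10 and 30.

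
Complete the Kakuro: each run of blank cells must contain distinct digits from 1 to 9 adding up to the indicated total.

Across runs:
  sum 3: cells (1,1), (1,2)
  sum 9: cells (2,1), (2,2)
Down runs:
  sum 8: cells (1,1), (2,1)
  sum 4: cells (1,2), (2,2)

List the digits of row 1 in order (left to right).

3 in 2 cells must be {1,2}; 4 in 2 cells must be {1,3}.
The 3 across and the 4 down share only 1, so (1,2) = 1.
(2,2) = 4 − 1 = 3 completes the 4 down.
(1,1) = 3 − 1 = 2 completes the 3 across.
(2,1) = 9 − 3 = 6 completes the 9 across.

2 1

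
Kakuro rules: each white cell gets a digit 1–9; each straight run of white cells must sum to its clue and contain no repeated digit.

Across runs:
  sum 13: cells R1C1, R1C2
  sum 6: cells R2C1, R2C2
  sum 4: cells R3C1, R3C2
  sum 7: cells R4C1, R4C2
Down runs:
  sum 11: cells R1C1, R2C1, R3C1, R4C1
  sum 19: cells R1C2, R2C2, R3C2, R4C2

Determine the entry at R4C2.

6

4 in 2 cells must be {1,3}; 11 in 4 cells must be {1,2,3,5}.
Only 5 fits R1C1 under both its across sum 13 and down sum 11.
R1C2 = 13 − 5 = 8 completes the 13 across.
Nothing is forced directly, so branch on R2C1, whose candidates are 1 or 2. If R2C1 = 1: that forces R2C2 = 5, R3C1 = 3, after which R3C2 would have to be in {1} for the 4 across but in {2,4} for the 19 down — contradiction. So R2C1 = 2.
R2C2 = 6 − 2 = 4 completes the 6 across.
R3C2 = 1: the only remaining digit allowed by both the 4 across and the 19 down.
R4C2 = 19 − 13 = 6 completes the 19 down.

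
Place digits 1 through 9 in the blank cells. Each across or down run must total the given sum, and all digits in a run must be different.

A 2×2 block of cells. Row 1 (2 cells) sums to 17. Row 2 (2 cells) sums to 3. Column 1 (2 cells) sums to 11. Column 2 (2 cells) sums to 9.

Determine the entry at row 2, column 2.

17 in 2 cells must be {8,9}; 3 in 2 cells must be {1,2}.
The 17 across and the 9 down share only 8, so (1,2) = 8.
The 3 across and the 11 down share only 2, so (2,1) = 2.
(2,2) = 3 − 2 = 1 completes the 3 across.
(1,1) = 17 − 8 = 9 completes the 17 across.

1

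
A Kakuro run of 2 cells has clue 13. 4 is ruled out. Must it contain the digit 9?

No

Counterexample: {5,8} sums to 13 under that restriction without using 9.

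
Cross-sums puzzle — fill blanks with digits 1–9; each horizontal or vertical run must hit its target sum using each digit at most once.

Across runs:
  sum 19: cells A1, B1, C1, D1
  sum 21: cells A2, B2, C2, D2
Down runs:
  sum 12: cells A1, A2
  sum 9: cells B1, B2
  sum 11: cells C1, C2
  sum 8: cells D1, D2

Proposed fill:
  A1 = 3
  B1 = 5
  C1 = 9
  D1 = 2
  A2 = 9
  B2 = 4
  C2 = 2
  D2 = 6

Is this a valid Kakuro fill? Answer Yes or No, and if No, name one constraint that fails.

Yes

Across: 3+5+9+2=19; 9+4+2+6=21. Down: 3+9=12; 5+4=9; 9+2=11; 2+6=8. No digit repeats within any run.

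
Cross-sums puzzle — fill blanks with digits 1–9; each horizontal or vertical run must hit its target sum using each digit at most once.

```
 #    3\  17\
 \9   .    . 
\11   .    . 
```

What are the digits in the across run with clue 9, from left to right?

3 in 2 cells must be {1,2}; 17 in 2 cells must be {8,9}.
The 9 across and the 17 down share only 8, so R1C2 = 8.
The 11 across and the 3 down share only 2, so R2C1 = 2.
R2C2 = 11 − 2 = 9 completes the 11 across.
R1C1 = 9 − 8 = 1 completes the 9 across.

1 8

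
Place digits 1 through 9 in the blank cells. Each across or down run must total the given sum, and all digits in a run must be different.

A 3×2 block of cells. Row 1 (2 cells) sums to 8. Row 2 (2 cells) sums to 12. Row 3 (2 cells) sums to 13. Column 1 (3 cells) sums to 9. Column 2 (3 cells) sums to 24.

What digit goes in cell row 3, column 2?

24 in 3 cells must be {7,8,9}.
The 8 across and the 24 down share only 7, so (1,2) = 7.
(1,1) = 8 − 7 = 1 completes the 8 across.
Nothing is forced directly, so branch on (2,1), whose candidates are 3 or 5. If (2,1) = 5: then (2,2) would have to be in {7} for the 12 across but in {8,9} for the 24 down — contradiction. So (2,1) = 3.
(2,2) = 12 − 3 = 9 completes the 12 across.
(3,1) = 9 − 4 = 5 completes the 9 down.
(3,2) = 13 − 5 = 8 completes the 13 across.

8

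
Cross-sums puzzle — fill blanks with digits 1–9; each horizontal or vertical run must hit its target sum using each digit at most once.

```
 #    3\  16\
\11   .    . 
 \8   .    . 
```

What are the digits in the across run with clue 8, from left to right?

1, 7

3 in 2 cells must be {1,2}; 16 in 2 cells must be {7,9}.
The 11 across and the 3 down share only 2, so R1C1 = 2.
R1C2 = 11 − 2 = 9 completes the 11 across.
R2C1 = 3 − 2 = 1 completes the 3 down.
R2C2 = 8 − 1 = 7 completes the 8 across.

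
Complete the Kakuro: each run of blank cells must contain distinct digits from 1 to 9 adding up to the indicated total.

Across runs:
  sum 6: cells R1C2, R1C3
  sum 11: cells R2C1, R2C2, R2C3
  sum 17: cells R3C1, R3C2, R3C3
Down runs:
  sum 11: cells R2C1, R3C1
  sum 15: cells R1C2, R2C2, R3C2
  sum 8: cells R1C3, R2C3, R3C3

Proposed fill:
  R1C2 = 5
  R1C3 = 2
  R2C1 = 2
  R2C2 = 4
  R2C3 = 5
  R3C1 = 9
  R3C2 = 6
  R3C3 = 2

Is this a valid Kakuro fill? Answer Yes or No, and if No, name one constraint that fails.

No — the across run R1C2–R1C3 sums to 7, not 6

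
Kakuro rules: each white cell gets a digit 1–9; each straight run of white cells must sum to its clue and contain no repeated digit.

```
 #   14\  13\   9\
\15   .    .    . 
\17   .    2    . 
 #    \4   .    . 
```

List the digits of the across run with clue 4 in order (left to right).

3 1

4 in 2 cells must be {1,3}.
Given what's placed, R2C3 must be 6 to fit the 17 across and 9 down.
Given what's placed, R3C2 must be 3 to fit the 4 across and 13 down.
R3C3 = 4 − 3 = 1 completes the 4 across.
R1C2 = 13 − 5 = 8 completes the 13 down.
R1C3 = 9 − 7 = 2 completes the 9 down.
R2C1 = 17 − 8 = 9 completes the 17 across.
R1C1 = 15 − 10 = 5 completes the 15 across.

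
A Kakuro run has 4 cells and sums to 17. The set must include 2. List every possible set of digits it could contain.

{1,2,5,9}; {1,2,6,8}; {2,3,4,8}; {2,3,5,7}; {2,4,5,6}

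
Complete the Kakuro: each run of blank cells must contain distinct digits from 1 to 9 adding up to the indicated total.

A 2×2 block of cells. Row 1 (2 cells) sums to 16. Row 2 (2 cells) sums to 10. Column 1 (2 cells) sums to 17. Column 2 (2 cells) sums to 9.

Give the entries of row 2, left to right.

8 2

16 in 2 cells must be {7,9}; 17 in 2 cells must be {8,9}.
The 16 across and the 17 down share only 9, so (1,1) = 9.
(1,2) = 16 − 9 = 7 completes the 16 across.
(2,1) = 17 − 9 = 8 completes the 17 down.
(2,2) = 10 − 8 = 2 completes the 10 across.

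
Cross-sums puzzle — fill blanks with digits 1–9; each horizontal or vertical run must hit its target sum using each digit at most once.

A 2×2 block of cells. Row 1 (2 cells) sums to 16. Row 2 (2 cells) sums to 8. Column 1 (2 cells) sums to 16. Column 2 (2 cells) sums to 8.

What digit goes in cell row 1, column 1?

9

16 in 2 cells must be {7,9}.
The 16 across and the 8 down share only 7, so (1,2) = 7.
The 8 across and the 16 down share only 7, so (2,1) = 7.
(2,2) = 8 − 7 = 1 completes the 8 across.
(1,1) = 16 − 7 = 9 completes the 16 across.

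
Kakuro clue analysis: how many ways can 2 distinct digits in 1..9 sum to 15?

2

2 distinct digits from 1–9 sum between 3 and 17.
Enumerating: {6,9}, {7,8}.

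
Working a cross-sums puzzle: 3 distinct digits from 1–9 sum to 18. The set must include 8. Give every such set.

3 distinct digits from 1–9 sum between 6 and 24.
Keeping only sets containing 8.

{1,8,9}; {3,7,8}; {4,6,8}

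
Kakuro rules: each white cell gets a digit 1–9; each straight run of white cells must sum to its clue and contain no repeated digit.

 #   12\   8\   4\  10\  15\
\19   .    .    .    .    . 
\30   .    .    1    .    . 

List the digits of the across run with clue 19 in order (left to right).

4 in 2 cells must be {1,3}.
R1C3 = 4 − 1 = 3 completes the 4 down.
Nothing is forced directly, so branch on R2C2, whose candidates are 5 or 7. If R2C2 = 5: then R1C2 would have to be in {1,2,4,5,6,7,8,9} for the 19 across but in {3} for the 8 down — contradiction. So R2C2 = 7.
R1C2 = 8 − 7 = 1 completes the 8 down.
Nothing is forced directly, so branch on R2C4, whose candidates are 8 or 9. If R2C4 = 9: then R1C4 would have to be in {2,4,5,6,7,8,9} for the 19 across but in {1} for the 10 down — contradiction. So R2C4 = 8.
R1C4 = 10 − 8 = 2 completes the 10 down.
Given what's placed, R2C5 must be 9 to fit the 30 across and 15 down.
R1C5 = 15 − 9 = 6 completes the 15 down.
R2C1 = 30 − 25 = 5 completes the 30 across.
R1C1 = 19 − 12 = 7 completes the 19 across.

7, 1, 3, 2, 6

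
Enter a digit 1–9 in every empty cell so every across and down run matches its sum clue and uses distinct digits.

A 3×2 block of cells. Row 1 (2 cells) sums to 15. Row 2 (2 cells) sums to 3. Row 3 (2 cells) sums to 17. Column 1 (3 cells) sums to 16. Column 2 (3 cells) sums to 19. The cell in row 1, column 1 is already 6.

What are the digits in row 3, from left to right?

3 in 2 cells must be {1,2}; 17 in 2 cells must be {8,9}.
(1,2) = 15 − 6 = 9 completes the 15 across.
(2,2) = 2: the only remaining digit allowed by both the 3 across and the 19 down.
(3,2) = 19 − 11 = 8 completes the 19 down.
(2,1) = 3 − 2 = 1 completes the 3 across.
(3,1) = 17 − 8 = 9 completes the 17 across.

9 8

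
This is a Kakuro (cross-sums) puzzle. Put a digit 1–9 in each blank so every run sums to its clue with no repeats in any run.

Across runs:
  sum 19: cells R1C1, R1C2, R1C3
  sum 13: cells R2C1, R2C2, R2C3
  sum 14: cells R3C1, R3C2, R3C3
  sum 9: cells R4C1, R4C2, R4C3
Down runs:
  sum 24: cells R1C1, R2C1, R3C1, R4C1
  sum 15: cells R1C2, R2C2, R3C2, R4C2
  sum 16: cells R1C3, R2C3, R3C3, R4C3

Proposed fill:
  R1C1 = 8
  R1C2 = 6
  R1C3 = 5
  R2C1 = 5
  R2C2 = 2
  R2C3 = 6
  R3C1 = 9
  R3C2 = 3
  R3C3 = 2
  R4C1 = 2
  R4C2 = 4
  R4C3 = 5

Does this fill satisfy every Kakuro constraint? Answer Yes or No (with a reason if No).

No — the down run R1C3–R4C3 sums to 18, not 16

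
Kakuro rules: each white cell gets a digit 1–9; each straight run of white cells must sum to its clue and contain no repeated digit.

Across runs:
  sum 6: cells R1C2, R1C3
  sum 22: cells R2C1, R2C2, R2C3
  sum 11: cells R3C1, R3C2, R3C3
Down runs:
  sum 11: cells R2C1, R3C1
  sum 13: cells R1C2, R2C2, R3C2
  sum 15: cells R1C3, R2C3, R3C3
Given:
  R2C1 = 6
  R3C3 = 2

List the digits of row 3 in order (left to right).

5 4 2

R3C1 = 11 − 6 = 5 completes the 11 down.
R3C2 = 11 − 7 = 4 completes the 11 across.
Given what's placed, R2C2 must be 7 to fit the 22 across and 13 down.
R2C3 = 22 − 13 = 9 completes the 22 across.
R1C2 = 13 − 11 = 2 completes the 13 down.
R1C3 = 6 − 2 = 4 completes the 6 across.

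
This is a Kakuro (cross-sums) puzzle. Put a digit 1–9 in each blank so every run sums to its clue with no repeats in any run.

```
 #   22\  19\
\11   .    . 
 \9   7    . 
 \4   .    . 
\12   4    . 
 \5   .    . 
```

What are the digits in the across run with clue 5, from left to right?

2 3

4 in 2 cells must be {1,3}.
R2C2 = 9 − 7 = 2 completes the 9 across.
R4C2 = 12 − 4 = 8 completes the 12 across.
Nothing is forced directly, so branch on R5C2, whose candidates are 1 or 3. If R5C2 = 1: that forces R3C2 = 3, after which R5C1 would have to be in {4} for the 5 across but in {1,2,3,6,8} for the 22 down — contradiction. So R5C2 = 3.
Given what's placed, R1C2 must be 5 to fit the 11 across and 19 down.
R3C2 = 19 − 18 = 1 completes the 19 down.
R5C1 = 5 − 3 = 2 completes the 5 across.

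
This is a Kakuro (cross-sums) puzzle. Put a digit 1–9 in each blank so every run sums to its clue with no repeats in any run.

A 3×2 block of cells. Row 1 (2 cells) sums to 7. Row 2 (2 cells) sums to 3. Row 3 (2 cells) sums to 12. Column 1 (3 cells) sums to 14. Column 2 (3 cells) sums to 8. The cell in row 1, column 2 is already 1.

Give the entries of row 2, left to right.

1 2

3 in 2 cells must be {1,2}.
(1,1) = 7 − 1 = 6 completes the 7 across.
(2,1) = 1: the only remaining digit allowed by both the 3 across and the 14 down.
(2,2) = 3 − 1 = 2 completes the 3 across.
(3,1) = 14 − 7 = 7 completes the 14 down.
(3,2) = 12 − 7 = 5 completes the 12 across.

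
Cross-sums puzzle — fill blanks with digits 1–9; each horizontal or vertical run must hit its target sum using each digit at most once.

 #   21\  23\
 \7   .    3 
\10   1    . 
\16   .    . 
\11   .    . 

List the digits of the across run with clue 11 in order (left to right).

16 in 2 cells must be {7,9}.
R1C1 = 7 − 3 = 4 completes the 7 across.
R2C2 = 10 − 1 = 9 completes the 10 across.
R3C2 = 7: the only remaining digit allowed by both the 16 across and the 23 down.
R4C2 = 23 − 19 = 4 completes the 23 down.
R3C1 = 16 − 7 = 9 completes the 16 across.
R4C1 = 11 − 4 = 7 completes the 11 across.

7 4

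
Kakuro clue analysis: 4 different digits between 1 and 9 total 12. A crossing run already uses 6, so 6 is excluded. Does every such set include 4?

Yes

The only way to make 12 from 4 distinct digits under that restriction is {1,2,4,5}, which contains 4.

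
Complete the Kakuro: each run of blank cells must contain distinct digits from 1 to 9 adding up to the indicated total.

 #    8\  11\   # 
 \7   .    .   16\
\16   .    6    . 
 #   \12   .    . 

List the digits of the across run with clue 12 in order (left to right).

16 in 2 cells must be {7,9}.
No cell is forced outright now. R3C2 can only be 3 or 4 (the digits allowed by both its 12 across and its 11 down). If R3C2 = 4: that forces R1C2 = 1, after which R3C3 would have to be in {8} for the 12 across but in {7,9} for the 16 down — contradiction. So R3C2 = 3.
R1C2 = 11 − 9 = 2 completes the 11 down.
R3C3 = 12 − 3 = 9 completes the 12 across.
R1C1 = 7 − 2 = 5 completes the 7 across.
R2C1 = 8 − 5 = 3 completes the 8 down.
R2C3 = 16 − 9 = 7 completes the 16 across.

3 9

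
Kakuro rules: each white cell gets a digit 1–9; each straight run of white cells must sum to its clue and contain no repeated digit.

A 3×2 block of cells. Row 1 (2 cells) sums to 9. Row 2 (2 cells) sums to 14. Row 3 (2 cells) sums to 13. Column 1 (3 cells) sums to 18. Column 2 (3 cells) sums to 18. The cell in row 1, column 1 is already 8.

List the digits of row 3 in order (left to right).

4 9

(1,2) = 9 − 8 = 1 completes the 9 across.
No cell is forced outright now. (2,1) can only be 6 or 9 (the digits allowed by both its 14 across and its 18 down). If (2,1) = 9: then (2,2) would have to be in {5} for the 14 across but in {8,9} for the 18 down — contradiction. So (2,1) = 6.
(2,2) = 14 − 6 = 8 completes the 14 across.
(3,1) = 18 − 14 = 4 completes the 18 down.
(3,2) = 13 − 4 = 9 completes the 13 across.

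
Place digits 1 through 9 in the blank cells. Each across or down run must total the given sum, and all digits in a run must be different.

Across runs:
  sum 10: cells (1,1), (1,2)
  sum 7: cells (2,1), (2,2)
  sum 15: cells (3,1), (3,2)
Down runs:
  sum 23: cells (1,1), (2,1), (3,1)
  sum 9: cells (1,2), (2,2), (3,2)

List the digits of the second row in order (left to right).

6, 1

23 in 3 cells must be {6,8,9}.
The 7 across and the 23 down share only 6, so (2,1) = 6.
(2,2) = 7 − 6 = 1 completes the 7 across.
Given what's placed, (3,2) must be 6 to fit the 15 across and 9 down.
(1,2) = 9 − 7 = 2 completes the 9 down.
(3,1) = 15 − 6 = 9 completes the 15 across.
(1,1) = 10 − 2 = 8 completes the 10 across.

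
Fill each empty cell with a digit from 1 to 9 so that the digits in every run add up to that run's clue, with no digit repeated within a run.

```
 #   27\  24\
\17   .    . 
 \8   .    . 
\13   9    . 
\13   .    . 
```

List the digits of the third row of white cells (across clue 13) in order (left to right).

17 in 2 cells must be {8,9}.
Given what's placed, R1C1 must be 8 to fit the 17 across and 27 down.
R1C2 = 17 − 8 = 9 completes the 17 across.
R3C2 = 13 − 9 = 4 completes the 13 across.
No cell is forced outright now. R2C1 can only be 3 or 6 or 7 (the digits allowed by both its 8 across and its 27 down). If R2C1 = 6: then R2C2 would have to be in {2} for the 8 across but in {3,5,6,8} for the 24 down — contradiction. If R2C1 = 7: then R2C2 would have to be in {1} for the 8 across but in {3,5,6,8} for the 24 down — contradiction. So R2C1 = 3.
R2C2 = 8 − 3 = 5 completes the 8 across.
R4C1 = 27 − 20 = 7 completes the 27 down.
R4C2 = 13 − 7 = 6 completes the 13 across.

9 4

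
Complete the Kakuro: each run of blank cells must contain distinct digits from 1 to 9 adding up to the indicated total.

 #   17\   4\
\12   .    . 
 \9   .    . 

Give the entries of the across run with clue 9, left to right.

8, 1

17 in 2 cells must be {8,9}; 4 in 2 cells must be {1,3}.
The 12 across and the 4 down share only 3, so R1C2 = 3.
The 9 across and the 17 down share only 8, so R2C1 = 8.
R2C2 = 9 − 8 = 1 completes the 9 across.
R1C1 = 12 − 3 = 9 completes the 12 across.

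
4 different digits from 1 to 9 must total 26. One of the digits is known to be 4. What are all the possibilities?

4 distinct digits from 1–9 sum between 10 and 30.
Keeping only sets containing 4.

{4,5,8,9}; {4,6,7,9}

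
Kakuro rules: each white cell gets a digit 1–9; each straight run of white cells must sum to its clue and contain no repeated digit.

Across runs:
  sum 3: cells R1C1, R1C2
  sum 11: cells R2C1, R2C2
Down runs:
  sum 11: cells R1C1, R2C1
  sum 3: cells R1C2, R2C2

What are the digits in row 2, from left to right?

9 2

3 in 2 cells must be {1,2}.
The 3 across and the 11 down share only 2, so R1C1 = 2.
R1C2 = 3 − 2 = 1 completes the 3 across.
R2C1 = 11 − 2 = 9 completes the 11 down.
R2C2 = 11 − 9 = 2 completes the 11 across.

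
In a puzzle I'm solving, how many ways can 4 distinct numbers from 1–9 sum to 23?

4 distinct digits from 1–9 sum between 10 and 30.

9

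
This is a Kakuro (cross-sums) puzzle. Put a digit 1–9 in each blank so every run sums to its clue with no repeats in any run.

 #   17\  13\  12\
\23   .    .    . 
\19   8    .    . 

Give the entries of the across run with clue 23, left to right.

23 in 3 cells must be {6,8,9}; 17 in 2 cells must be {8,9}.
R1C1 = 17 − 8 = 9 completes the 17 down.
Given what's placed, R1C3 must be 8 to fit the 23 across and 12 down.
R2C3 = 12 − 8 = 4 completes the 12 down.
R1C2 = 23 − 17 = 6 completes the 23 across.
R2C2 = 19 − 12 = 7 completes the 19 across.

9 6 8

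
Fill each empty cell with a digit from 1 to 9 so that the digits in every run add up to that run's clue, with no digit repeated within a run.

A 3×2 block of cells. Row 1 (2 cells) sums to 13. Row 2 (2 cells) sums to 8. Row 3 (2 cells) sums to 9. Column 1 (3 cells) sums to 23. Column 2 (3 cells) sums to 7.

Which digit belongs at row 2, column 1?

23 in 3 cells must be {6,8,9}; 7 in 3 cells must be {1,2,4}.
The 13 across and the 7 down share only 4, so (1,2) = 4.
The 8 across and the 23 down share only 6, so (2,1) = 6.
(2,2) = 8 − 6 = 2 completes the 8 across.
(3,1) = 8: the only remaining digit allowed by both the 9 across and the 23 down.
(3,2) = 9 − 8 = 1 completes the 9 across.
(1,1) = 13 − 4 = 9 completes the 13 across.

6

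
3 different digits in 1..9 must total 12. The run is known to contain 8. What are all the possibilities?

{1,3,8}

3 distinct digits from 1–9 sum between 6 and 24.
Keeping only sets containing 8.
Only one set works: {1,3,8}.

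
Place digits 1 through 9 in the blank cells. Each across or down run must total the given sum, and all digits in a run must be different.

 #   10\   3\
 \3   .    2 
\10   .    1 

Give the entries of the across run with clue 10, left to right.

3 in 2 cells must be {1,2}.
R1C1 = 3 − 2 = 1 completes the 3 across.
R2C1 = 10 − 1 = 9 completes the 10 across.

9, 1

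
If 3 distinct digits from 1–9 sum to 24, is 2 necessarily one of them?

No

The only way to make 24 from 3 distinct digits is {7,8,9}, which does not contain 2.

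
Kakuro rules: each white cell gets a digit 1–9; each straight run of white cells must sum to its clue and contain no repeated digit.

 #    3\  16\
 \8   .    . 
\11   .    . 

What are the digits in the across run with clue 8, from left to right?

1 7

3 in 2 cells must be {1,2}; 16 in 2 cells must be {7,9}.
The 8 across and the 16 down share only 7, so R1C2 = 7.
The 11 across and the 3 down share only 2, so R2C1 = 2.
R2C2 = 11 − 2 = 9 completes the 11 across.
R1C1 = 8 − 7 = 1 completes the 8 across.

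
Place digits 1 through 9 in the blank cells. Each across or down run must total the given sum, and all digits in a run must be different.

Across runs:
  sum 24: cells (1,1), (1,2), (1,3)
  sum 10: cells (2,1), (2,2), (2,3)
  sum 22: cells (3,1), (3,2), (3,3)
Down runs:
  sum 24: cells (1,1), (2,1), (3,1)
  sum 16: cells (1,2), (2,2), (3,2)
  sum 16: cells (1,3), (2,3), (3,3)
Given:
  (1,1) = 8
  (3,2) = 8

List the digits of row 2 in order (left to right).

24 in 3 cells must be {7,8,9}.
(1,2) = 7: the only remaining digit allowed by both the 24 across and the 16 down.
(1,3) = 24 − 15 = 9 completes the 24 across.
(2,1) = 7: the only remaining digit allowed by both the 10 across and the 24 down.
(2,2) = 16 − 15 = 1 completes the 16 down.
(2,3) = 10 − 8 = 2 completes the 10 across.
(3,1) = 24 − 15 = 9 completes the 24 down.
(3,3) = 22 − 17 = 5 completes the 22 across.

7 1 2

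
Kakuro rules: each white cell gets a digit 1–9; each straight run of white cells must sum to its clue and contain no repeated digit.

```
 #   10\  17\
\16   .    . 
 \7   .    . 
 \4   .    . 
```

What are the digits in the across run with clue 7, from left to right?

2 5

16 in 2 cells must be {7,9}; 4 in 2 cells must be {1,3}.
The 16 across and the 10 down share only 7, so R1C1 = 7.
R1C2 = 16 − 7 = 9 completes the 16 across.
Given what's placed, R3C1 must be 1 to fit the 4 across and 10 down.
R3C2 = 4 − 1 = 3 completes the 4 across.
R2C1 = 10 − 8 = 2 completes the 10 down.
R2C2 = 7 − 2 = 5 completes the 7 across.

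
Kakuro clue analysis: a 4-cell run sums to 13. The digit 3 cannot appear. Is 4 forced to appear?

The only way to make 13 from 4 distinct digits under that restriction is {1,2,4,6}, which contains 4.

Yes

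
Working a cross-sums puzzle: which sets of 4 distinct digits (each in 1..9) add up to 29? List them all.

{5,7,8,9}

4 distinct digits from 1–9 sum between 10 and 30.
Only one set works: {5,7,8,9}.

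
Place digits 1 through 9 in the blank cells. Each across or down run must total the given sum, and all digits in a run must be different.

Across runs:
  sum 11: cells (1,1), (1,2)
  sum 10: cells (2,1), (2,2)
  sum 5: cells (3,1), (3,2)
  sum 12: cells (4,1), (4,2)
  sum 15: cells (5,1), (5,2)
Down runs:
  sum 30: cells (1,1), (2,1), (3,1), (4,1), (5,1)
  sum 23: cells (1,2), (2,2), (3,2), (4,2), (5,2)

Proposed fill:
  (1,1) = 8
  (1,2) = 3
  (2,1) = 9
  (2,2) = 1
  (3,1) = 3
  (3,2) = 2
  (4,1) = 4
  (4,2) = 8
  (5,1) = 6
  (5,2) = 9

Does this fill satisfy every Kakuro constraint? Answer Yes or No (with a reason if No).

Yes

Across: 8+3=11; 9+1=10; 3+2=5; 4+8=12; 6+9=15. Down: 8+9+3+4+6=30; 3+1+2+8+9=23. No digit repeats within any run.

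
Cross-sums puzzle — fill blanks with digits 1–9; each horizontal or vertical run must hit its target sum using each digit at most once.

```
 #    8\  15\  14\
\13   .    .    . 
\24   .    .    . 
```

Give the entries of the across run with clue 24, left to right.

7 8 9

24 in 3 cells must be {7,8,9}.
The 24 across and the 8 down share only 7, so R2C1 = 7.
R1C1 = 8 − 7 = 1 completes the 8 down.
Nothing is forced directly, so branch on R2C2, whose candidates are 8 or 9. If R2C2 = 9: then R1C2 would have to be in {3,4,5,7,8,9} for the 13 across but in {6} for the 15 down — contradiction. So R2C2 = 8.
R1C2 = 15 − 8 = 7 completes the 15 down.
R1C3 = 13 − 8 = 5 completes the 13 across.
R2C3 = 24 − 15 = 9 completes the 24 across.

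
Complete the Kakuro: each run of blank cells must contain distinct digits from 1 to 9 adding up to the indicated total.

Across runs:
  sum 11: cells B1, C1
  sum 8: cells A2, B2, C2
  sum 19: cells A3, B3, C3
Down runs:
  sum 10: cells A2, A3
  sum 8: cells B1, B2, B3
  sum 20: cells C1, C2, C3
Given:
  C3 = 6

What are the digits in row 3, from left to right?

C2 = 5: the only remaining digit allowed by both the 8 across and the 20 down.
C1 = 20 − 11 = 9 completes the 20 down.
B1 = 11 − 9 = 2 completes the 11 across.
B2 = 1: the only remaining digit allowed by both the 8 across and the 8 down.
B3 = 8 − 3 = 5 completes the 8 down.
A2 = 8 − 6 = 2 completes the 8 across.
A3 = 19 − 11 = 8 completes the 19 across.

8, 5, 6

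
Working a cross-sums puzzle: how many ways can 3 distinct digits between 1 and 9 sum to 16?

8

3 distinct digits from 1–9 sum between 6 and 24.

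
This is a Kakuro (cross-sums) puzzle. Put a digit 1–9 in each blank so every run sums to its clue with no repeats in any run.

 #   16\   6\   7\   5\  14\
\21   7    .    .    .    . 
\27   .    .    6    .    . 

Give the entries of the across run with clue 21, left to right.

16 in 2 cells must be {7,9}.
R1C3 = 7 − 6 = 1 completes the 7 down.
R2C1 = 16 − 7 = 9 completes the 16 down.
No cell is forced outright now. R2C5 can only be 5 or 8 (the digits allowed by both its 27 across and its 14 down). If R2C5 = 5: then R1C5 would have to be in {2,3,4,5,6,8} for the 21 across but in {9} for the 14 down — contradiction. So R2C5 = 8.
R1C5 = 14 − 8 = 6 completes the 14 down.
R2C2 = 1: the only remaining digit allowed by both the 27 across and the 6 down.
R2C4 = 27 − 24 = 3 completes the 27 across.
R1C2 = 6 − 1 = 5 completes the 6 down.
R1C4 = 21 − 19 = 2 completes the 21 across.

7, 5, 1, 2, 6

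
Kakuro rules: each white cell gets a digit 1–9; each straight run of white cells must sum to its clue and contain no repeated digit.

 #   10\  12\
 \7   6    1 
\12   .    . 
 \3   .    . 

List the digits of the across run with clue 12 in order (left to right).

3 in 2 cells must be {1,2}.
Given what's placed, R2C1 must be 3 to fit the 12 across and 10 down.
R2C2 = 12 − 3 = 9 completes the 12 across.
R3C1 = 10 − 9 = 1 completes the 10 down.
R3C2 = 3 − 1 = 2 completes the 3 across.

3, 9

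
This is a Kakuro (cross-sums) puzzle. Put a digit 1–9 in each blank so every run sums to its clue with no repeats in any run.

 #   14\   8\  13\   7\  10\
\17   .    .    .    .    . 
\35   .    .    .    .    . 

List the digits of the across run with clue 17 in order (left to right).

5, 3, 6, 1, 2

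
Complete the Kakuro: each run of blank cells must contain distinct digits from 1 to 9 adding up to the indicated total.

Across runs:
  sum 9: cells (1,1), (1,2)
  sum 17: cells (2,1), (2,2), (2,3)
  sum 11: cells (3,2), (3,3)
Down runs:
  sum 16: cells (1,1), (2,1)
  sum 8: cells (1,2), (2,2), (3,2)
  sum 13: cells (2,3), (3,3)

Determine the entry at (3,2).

5

16 in 2 cells must be {7,9}.
The 9 across and the 16 down share only 7, so (1,1) = 7.
(1,2) = 9 − 7 = 2 completes the 9 across.
(2,1) = 16 − 7 = 9 completes the 16 down.
(3,2) = 5: the only remaining digit allowed by both the 11 across and the 8 down.
(3,3) = 11 − 5 = 6 completes the 11 across.
(2,2) = 8 − 7 = 1 completes the 8 down.
(2,3) = 17 − 10 = 7 completes the 17 across.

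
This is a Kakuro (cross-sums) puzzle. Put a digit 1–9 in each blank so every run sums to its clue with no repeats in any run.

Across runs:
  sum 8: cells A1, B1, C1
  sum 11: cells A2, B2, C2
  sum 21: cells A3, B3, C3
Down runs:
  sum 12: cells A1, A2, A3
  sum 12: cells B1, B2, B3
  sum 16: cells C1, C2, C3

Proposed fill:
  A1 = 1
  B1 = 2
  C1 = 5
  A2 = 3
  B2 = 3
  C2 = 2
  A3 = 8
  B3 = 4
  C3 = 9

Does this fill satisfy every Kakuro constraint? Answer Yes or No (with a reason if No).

No — the down run B1–B3 sums to 9, not 12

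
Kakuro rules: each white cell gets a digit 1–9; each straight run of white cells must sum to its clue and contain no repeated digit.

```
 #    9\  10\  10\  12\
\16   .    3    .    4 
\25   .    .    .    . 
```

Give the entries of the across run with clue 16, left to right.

R2C2 = 10 − 3 = 7 completes the 10 down.
R2C4 = 12 − 4 = 8 completes the 12 down.
Nothing is forced directly, so branch on R2C1, whose candidates are 1 or 4 or 6. If R2C1 = 4: then R1C1 would have to be in {1,2,7,8} for the 16 across but in {5} for the 9 down — contradiction. If R2C1 = 6: then R1C1 would have to be in {1,2,7,8} for the 16 across but in {3} for the 9 down — contradiction. So R2C1 = 1.
R1C1 = 9 − 1 = 8 completes the 9 down.
R1C3 = 16 − 15 = 1 completes the 16 across.
R2C3 = 25 − 16 = 9 completes the 25 across.

8 3 1 4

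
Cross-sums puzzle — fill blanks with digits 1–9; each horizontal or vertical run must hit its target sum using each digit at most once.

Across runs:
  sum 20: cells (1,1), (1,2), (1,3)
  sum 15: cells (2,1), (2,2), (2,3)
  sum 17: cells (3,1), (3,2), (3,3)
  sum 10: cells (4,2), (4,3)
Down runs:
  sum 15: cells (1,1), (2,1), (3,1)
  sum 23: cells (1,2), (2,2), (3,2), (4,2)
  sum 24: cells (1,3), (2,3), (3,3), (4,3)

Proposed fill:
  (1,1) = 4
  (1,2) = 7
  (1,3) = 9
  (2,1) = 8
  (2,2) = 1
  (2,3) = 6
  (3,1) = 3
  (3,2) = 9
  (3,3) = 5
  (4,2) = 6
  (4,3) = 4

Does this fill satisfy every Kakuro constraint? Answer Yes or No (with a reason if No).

Across: 4+7+9=20; 8+1+6=15; 3+9+5=17; 6+4=10. Down: 4+8+3=15; 7+1+9+6=23; 9+6+5+4=24. No digit repeats within any run.

Yes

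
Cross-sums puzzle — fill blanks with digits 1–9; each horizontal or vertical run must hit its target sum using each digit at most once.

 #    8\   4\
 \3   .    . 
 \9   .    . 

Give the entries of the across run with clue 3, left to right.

3 in 2 cells must be {1,2}; 4 in 2 cells must be {1,3}.
The 3 across and the 4 down share only 1, so R1C2 = 1.
R2C2 = 4 − 1 = 3 completes the 4 down.
R1C1 = 3 − 1 = 2 completes the 3 across.
R2C1 = 9 − 3 = 6 completes the 9 across.

2 1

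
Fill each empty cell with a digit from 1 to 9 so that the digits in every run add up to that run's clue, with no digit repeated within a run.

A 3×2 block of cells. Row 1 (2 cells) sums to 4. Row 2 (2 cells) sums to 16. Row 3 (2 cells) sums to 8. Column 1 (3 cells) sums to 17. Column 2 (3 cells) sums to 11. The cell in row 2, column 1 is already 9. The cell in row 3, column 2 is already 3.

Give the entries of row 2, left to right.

4 in 2 cells must be {1,3}; 16 in 2 cells must be {7,9}.
(1,2) = 1: the only remaining digit allowed by both the 4 across and the 11 down.
(2,2) = 16 − 9 = 7 completes the 16 across.
(3,1) = 8 − 3 = 5 completes the 8 across.
(1,1) = 4 − 1 = 3 completes the 4 across.

9, 7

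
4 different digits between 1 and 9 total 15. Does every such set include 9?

Counterexample: {1,2,4,8} sums to 15 without using 9.

No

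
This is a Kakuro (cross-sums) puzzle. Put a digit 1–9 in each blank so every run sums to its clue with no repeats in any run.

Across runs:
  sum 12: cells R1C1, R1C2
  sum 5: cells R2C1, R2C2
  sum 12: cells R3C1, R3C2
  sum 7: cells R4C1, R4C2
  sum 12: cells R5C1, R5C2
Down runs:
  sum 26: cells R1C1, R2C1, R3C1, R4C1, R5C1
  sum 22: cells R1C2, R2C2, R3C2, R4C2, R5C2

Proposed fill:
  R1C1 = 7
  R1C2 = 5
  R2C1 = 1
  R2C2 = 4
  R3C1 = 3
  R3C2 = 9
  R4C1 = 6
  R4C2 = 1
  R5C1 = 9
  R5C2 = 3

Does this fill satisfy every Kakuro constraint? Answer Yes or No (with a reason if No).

Across: 7+5=12; 1+4=5; 3+9=12; 6+1=7; 9+3=12. Down: 7+1+3+6+9=26; 5+4+9+1+3=22. No digit repeats within any run.

Yes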